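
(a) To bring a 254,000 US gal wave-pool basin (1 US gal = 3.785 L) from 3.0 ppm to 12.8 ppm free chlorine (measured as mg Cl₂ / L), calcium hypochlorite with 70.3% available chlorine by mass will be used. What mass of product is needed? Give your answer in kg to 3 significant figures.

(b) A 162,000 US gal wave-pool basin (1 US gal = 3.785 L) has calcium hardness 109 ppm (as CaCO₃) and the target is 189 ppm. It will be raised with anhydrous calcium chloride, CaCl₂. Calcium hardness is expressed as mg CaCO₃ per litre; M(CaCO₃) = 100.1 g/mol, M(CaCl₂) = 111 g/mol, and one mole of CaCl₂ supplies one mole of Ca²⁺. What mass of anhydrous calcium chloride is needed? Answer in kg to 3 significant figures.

(a) Volume: 254,000 US gal × 3.785 L/gal = 961,390 L.
(a) Chlorine deficit: 12.8 − 3.0 = 9.8 ppm = 9.8 mg/L as Cl₂.
(a) Cl₂ equivalent needed: 9.8 mg/L × 961,390 L = 9,422,000 mg = 9422 g.
(a) Product at 70.3% available chlorine: 9422 / 0.703 = 13,400 g.

(b) Volume: 162,000 US gal × 3.785 L/gal = 613,170 L.
(b) Hardness to add: (189 − 109) = 80 mg/L as CaCO₃ × 613,170 L = 49,050 g as CaCO₃.
(b) Moles of Ca²⁺ (1 mol Ca²⁺ ≡ 1 mol CaCO₃): 49,050 / 100.1 g/mol = 490 mol.
(b) Mass of CaCl₂: 490 × 111 = 54,400 g.

(a) 13.4 kg; (b) 54.4 kg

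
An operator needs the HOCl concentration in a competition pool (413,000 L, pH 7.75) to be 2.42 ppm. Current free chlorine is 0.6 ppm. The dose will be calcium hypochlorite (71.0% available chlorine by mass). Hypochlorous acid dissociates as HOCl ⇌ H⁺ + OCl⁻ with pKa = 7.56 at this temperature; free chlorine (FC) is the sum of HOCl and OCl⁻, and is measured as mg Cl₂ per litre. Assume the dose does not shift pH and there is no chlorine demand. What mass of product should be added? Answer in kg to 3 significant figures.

[OCl⁻]/[HOCl] = 10^(pH − pKa) = 10^(7.75 − 7.56) = 1.549; fraction as HOCl = 1/(1 + 1.549) = 0.3923.
Free chlorine required for 2.42 ppm HOCl: 2.42 / 0.3923 = 6.168 ppm.
FC to add: 6.168 − 0.6 = 5.568 mg/L as Cl₂.
Cl₂ equivalent: 5.568 mg/L × 413,000 L = 2300 g.
Product at 71.0% available Cl: 2300 / 0.71 = 3239 g.

3.24 kg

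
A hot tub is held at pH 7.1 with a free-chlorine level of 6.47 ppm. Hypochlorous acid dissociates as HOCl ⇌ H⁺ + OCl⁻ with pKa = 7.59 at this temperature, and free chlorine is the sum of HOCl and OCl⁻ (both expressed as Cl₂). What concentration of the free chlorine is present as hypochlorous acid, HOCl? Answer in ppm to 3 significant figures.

[OCl⁻]/[HOCl] = 10^(pH − pKa) = 10^(7.1 − 7.59) = 10^-0.49 = 0.3236.
Fraction as HOCl = 1 / (1 + 0.3236) = 0.7555.
HOCl = 0.7555 × 6.47 ppm = 4.888 ppm.

4.89 ppm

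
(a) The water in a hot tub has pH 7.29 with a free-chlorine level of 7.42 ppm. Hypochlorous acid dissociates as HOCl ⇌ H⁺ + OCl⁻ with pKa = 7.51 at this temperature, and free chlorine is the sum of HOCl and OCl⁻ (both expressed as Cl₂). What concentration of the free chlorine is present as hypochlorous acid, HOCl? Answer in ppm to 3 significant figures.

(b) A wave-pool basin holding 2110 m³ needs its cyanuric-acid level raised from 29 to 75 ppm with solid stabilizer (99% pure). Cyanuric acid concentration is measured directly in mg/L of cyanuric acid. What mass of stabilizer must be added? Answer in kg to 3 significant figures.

(a) 4.63 ppm; (b) 98.0 kg

(a) [OCl⁻]/[HOCl] = 10^(pH − pKa) = 10^(7.29 − 7.51) = 10^-0.22 = 0.6026.
(a) Fraction as HOCl = 1 / (1 + 0.6026) = 0.624.
(a) HOCl = 0.624 × 7.42 ppm = 4.63 ppm.

(b) Volume: 2110 m³ = 2,110,000 L.
(b) CYA to add: (75 − 29) = 46 mg/L × 2,110,000 L = 97,060 g cyanuric acid.
(b) At 99% purity: 97,060 / 0.99 = 98,040 g product.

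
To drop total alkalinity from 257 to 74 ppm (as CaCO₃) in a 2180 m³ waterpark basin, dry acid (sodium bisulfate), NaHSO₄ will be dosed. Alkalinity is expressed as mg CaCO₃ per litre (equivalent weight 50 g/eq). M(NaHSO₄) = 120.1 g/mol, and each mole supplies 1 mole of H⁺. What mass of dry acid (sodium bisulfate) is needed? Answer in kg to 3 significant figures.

958 kg

Volume: 2180 m³ = 2,180,000 L.
Alkalinity to neutralize: (257 − 74) = 183 mg/L as CaCO₃ × 2,180,000 L = 398,900 g as CaCO₃.
Equivalents of H⁺ required: 398,900 ÷ 50 g/eq = 7979 eq = 7979 mol NaHSO₄.
Mass of NaHSO₄: 7979 × 120.1 = 958,300 g.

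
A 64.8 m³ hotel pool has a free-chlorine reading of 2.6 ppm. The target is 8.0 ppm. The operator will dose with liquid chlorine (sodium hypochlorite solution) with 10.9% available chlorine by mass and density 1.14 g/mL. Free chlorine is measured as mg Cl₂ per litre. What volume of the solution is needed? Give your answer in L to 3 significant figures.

2.82 L

Volume: 64.8 m³ = 64,800 L.
Chlorine deficit: 8.0 − 2.6 = 5.4 ppm = 5.4 mg/L as Cl₂.
Cl₂ equivalent needed: 5.4 mg/L × 64,800 L = 349,900 mg = 349.9 g.
Product at 10.9% available chlorine: 349.9 / 0.109 = 3210 g.
Volume at density 1.14 g/mL: 3210 g ÷ 1.14 g/mL = 2816 mL.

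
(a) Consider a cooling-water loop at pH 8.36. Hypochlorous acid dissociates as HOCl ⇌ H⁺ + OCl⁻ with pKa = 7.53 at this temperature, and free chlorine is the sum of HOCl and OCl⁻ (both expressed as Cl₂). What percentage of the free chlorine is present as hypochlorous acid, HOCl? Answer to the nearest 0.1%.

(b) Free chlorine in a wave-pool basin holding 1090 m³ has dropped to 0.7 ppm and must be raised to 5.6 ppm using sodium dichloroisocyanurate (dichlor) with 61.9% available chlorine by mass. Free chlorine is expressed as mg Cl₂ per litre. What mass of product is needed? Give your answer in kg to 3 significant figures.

(a) 12.9%; (b) 8.63 kg

(a) [OCl⁻]/[HOCl] = 10^(pH − pKa) = 10^(8.36 − 7.53) = 10^0.83 = 6.761.
(a) Fraction as HOCl = 1 / (1 + 6.761) = 0.1289.

(b) Volume: 1090 m³ = 1,090,000 L.
(b) Chlorine deficit: 5.6 − 0.7 = 4.9 ppm = 4.9 mg/L as Cl₂.
(b) Cl₂ equivalent needed: 4.9 mg/L × 1,090,000 L = 5,341,000 mg = 5341 g.
(b) Product at 61.9% available chlorine: 5341 / 0.619 = 8628 g.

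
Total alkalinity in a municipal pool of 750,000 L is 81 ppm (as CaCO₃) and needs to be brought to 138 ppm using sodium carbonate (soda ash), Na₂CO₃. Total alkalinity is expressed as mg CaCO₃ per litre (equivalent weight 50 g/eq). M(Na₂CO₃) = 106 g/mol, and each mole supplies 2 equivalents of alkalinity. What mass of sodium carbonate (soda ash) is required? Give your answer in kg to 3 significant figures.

Alkalinity to add: (138 − 81) = 57 mg/L as CaCO₃ × 750,000 L = 42,750 g as CaCO₃.
Equivalents: 42,750 g ÷ 50 g/eq = 855 eq.
Each mole of Na₂CO₃ supplies 2 eq, so 855 / 2 = 427.5 mol.
Mass: 427.5 mol × 106 g/mol = 45,320 g.

45.3 kg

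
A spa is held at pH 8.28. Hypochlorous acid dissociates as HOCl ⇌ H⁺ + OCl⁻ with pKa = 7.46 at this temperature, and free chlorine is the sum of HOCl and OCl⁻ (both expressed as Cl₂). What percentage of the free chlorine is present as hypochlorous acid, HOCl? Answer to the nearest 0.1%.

[OCl⁻]/[HOCl] = 10^(pH − pKa) = 10^(8.28 − 7.46) = 10^0.82 = 6.607.
Fraction as HOCl = 1 / (1 + 6.607) = 0.1315.

13.1%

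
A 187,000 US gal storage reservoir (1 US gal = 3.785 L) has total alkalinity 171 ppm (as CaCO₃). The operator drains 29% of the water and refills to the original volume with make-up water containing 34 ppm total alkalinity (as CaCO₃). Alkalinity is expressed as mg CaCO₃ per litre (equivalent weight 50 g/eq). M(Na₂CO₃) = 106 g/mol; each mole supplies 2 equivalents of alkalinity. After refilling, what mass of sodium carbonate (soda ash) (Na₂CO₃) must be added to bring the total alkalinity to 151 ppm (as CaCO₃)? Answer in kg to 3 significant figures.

14.8 kg

Volume: 187,000 US gal × 3.785 L/gal = 707,795 L.
After draining 29% and refilling: 171 × 0.71 + 34 × 0.29 = 131.27 ppm.
Deficit to target: 151 − 131.27 = 19.73 mg/L.
As CaCO₃: 19.73 mg/L × 707,795 L = 13,960 g; ÷ 50 g/eq ÷ 2 = 139.6 mol Na₂CO₃.
Mass: 139.6 × 106 = 14,800 g.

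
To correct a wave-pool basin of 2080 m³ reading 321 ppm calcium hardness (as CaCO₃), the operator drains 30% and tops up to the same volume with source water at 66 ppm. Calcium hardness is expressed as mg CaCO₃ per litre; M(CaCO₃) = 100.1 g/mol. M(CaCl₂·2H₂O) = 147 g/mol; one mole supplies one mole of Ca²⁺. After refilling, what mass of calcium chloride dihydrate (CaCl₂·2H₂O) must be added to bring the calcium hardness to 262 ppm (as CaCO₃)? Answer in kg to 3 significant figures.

53.5 kg

Volume: 2080 m³ = 2,080,000 L.
After draining 30% and refilling: 321 × 0.70 + 66 × 0.30 = 244.5 ppm.
Deficit to target: 262 − 244.5 = 17.5 mg/L.
As CaCO₃: 17.5 mg/L × 2,080,000 L = 36,400 g; ÷ 100.1 = 363.6 mol Ca²⁺.
Mass: 363.6 × 147 = 53,450 g.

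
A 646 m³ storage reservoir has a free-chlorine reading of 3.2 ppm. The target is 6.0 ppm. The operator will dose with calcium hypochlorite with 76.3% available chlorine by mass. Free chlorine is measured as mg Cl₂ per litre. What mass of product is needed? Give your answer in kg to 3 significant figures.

2.37 kg

Volume: 646 m³ = 646,000 L.
Chlorine deficit: 6.0 − 3.2 = 2.8 ppm = 2.8 mg/L as Cl₂.
Cl₂ equivalent needed: 2.8 mg/L × 646,000 L = 1,809,000 mg = 1809 g.
Product at 76.3% available chlorine: 1809 / 0.763 = 2371 g.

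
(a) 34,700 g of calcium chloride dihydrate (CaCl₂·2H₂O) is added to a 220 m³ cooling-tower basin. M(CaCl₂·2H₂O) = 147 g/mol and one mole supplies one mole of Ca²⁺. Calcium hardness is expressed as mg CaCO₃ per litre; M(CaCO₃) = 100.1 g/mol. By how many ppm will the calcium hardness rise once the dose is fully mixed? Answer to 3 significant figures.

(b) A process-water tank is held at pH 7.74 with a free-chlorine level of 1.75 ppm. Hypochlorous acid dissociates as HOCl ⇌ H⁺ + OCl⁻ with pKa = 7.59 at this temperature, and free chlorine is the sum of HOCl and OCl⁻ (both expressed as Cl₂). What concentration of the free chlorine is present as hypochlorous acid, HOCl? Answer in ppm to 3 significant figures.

(a) 107 ppm; (b) 0.725 ppm

(a) Volume: 220 m³ = 220,000 L.
(a) Moles of Ca²⁺: 34,700 g ÷ 147 g/mol = 236.1 mol.
(a) As CaCO₃: 236.1 mol × 100.1 g/mol = 23,630 g.
(a) Rise: 23,630 g / 220,000 L × 1000 = 107.4 mg/L.

(b) [OCl⁻]/[HOCl] = 10^(pH − pKa) = 10^(7.74 − 7.59) = 10^0.15 = 1.413.
(b) Fraction as HOCl = 1 / (1 + 1.413) = 0.4145.
(b) HOCl = 0.4145 × 1.75 ppm = 0.7254 ppm.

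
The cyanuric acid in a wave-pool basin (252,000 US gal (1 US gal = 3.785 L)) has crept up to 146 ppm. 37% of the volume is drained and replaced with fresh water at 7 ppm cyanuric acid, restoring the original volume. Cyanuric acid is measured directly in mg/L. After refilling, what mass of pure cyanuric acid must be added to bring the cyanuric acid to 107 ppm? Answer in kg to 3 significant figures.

Volume: 252,000 US gal × 3.785 L/gal = 953,820 L.
After draining 37% and refilling: 146 × 0.63 + 7 × 0.37 = 94.57 ppm.
Deficit to target: 107 − 94.57 = 12.43 mg/L.
Mass: 12.43 mg/L × 953,820 L = 11,860 g cyanuric acid.

11.9 kg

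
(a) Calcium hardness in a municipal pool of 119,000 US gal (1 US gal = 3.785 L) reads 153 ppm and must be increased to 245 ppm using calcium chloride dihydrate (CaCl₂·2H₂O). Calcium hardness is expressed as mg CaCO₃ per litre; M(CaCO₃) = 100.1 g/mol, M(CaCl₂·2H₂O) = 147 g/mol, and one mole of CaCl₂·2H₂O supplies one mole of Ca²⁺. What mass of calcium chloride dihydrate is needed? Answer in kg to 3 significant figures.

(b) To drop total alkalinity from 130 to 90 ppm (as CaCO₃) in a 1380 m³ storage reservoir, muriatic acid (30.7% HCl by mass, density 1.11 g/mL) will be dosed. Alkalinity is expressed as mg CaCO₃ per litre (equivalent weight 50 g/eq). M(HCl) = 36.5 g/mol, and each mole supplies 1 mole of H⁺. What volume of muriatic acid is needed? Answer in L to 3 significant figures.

(a) 60.9 kg; (b) 118 L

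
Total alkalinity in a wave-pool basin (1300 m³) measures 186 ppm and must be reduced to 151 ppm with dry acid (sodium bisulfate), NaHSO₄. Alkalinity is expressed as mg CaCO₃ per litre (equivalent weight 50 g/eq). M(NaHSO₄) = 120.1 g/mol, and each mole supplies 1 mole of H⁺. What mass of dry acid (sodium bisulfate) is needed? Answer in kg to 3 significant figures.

109 kg

Volume: 1300 m³ = 1,300,000 L.
Alkalinity to neutralize: (186 − 151) = 35 mg/L as CaCO₃ × 1,300,000 L = 45,500 g as CaCO₃.
Equivalents of H⁺ required: 45,500 ÷ 50 g/eq = 910 eq = 910 mol NaHSO₄.
Mass of NaHSO₄: 910 × 120.1 = 109,300 g.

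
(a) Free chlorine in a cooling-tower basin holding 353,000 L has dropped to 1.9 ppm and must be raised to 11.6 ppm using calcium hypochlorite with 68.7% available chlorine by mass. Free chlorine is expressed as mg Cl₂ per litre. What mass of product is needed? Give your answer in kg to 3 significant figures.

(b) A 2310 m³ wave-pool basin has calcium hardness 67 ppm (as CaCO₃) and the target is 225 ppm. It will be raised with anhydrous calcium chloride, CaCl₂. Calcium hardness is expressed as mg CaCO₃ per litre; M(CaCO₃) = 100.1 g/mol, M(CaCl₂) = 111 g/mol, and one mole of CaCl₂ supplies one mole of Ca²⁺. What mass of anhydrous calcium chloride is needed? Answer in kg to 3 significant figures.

(a) Chlorine deficit: 11.6 − 1.9 = 9.7 ppm = 9.7 mg/L as Cl₂.
(a) Cl₂ equivalent needed: 9.7 mg/L × 353,000 L = 3,424,000 mg = 3424 g.
(a) Product at 68.7% available chlorine: 3424 / 0.687 = 4984 g.

(b) Volume: 2310 m³ = 2,310,000 L.
(b) Hardness to add: (225 − 67) = 158 mg/L as CaCO₃ × 2,310,000 L = 365,000 g as CaCO₃.
(b) Moles of Ca²⁺ (1 mol Ca²⁺ ≡ 1 mol CaCO₃): 365,000 / 100.1 g/mol = 3646 mol.
(b) Mass of CaCl₂: 3646 × 111 = 404,700 g.

(a) 4.98 kg; (b) 405 kg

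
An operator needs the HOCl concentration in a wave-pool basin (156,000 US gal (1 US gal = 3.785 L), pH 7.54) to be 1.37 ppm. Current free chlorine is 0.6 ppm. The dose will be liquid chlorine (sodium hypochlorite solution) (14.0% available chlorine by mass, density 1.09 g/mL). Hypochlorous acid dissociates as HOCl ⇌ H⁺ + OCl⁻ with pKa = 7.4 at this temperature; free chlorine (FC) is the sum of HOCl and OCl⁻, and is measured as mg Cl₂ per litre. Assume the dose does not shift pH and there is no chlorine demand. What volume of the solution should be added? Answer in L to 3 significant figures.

Volume: 156,000 US gal × 3.785 L/gal = 590,460 L.
[OCl⁻]/[HOCl] = 10^(pH − pKa) = 10^(7.54 − 7.4) = 1.38; fraction as HOCl = 1/(1 + 1.38) = 0.4201.
Free chlorine required for 1.37 ppm HOCl: 1.37 / 0.4201 = 3.261 ppm.
FC to add: 3.261 − 0.6 = 2.661 mg/L as Cl₂.
Cl₂ equivalent: 2.661 mg/L × 590,460 L = 1571 g.
Product at 14.0% available Cl: 1571 / 0.14 = 11,220 g.
Volume: 11,220 g ÷ 1.09 g/mL = 10,300 mL.

10.3 L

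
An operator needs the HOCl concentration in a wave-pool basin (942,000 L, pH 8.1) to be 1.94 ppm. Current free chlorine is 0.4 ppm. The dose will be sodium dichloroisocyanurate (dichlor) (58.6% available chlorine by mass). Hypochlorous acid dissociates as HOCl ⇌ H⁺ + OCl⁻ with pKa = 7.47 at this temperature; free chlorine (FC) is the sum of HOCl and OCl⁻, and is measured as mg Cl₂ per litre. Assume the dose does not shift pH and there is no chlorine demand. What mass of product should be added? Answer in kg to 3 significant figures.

15.8 kg

[OCl⁻]/[HOCl] = 10^(pH − pKa) = 10^(8.1 − 7.47) = 4.266; fraction as HOCl = 1/(1 + 4.266) = 0.1899.
Free chlorine required for 1.94 ppm HOCl: 1.94 / 0.1899 = 10.22 ppm.
FC to add: 10.22 − 0.4 = 9.816 mg/L as Cl₂.
Cl₂ equivalent: 9.816 mg/L × 942,000 L = 9246 g.
Product at 58.6% available Cl: 9246 / 0.586 = 15,780 g.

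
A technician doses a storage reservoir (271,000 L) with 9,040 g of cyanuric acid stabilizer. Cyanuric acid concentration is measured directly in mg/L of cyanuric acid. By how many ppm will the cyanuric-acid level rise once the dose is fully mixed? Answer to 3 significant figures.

33.4 ppm

Rise: 9,040 g / 271,000 L × 1000 = 33.36 mg/L.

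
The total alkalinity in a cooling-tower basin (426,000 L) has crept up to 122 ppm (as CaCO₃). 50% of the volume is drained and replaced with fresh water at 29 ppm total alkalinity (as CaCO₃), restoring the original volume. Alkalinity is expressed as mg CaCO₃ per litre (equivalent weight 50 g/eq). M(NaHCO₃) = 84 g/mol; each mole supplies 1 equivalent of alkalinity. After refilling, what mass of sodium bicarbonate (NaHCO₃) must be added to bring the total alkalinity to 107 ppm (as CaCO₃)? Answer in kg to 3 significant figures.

22.5 kg

After draining 50% and refilling: 122 × 0.50 + 29 × 0.50 = 75.5 ppm.
Deficit to target: 107 − 75.5 = 31.5 mg/L.
As CaCO₃: 31.5 mg/L × 426,000 L = 13,420 g; ÷ 50 g/eq ÷ 1 = 268.4 mol NaHCO₃.
Mass: 268.4 × 84 = 22,540 g.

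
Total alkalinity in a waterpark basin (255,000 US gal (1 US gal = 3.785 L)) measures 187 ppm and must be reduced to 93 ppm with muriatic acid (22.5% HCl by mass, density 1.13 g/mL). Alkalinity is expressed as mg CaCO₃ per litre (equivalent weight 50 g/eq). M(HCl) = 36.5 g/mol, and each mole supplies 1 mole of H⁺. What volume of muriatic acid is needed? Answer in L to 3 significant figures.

260 L

Volume: 255,000 US gal × 3.785 L/gal = 965,175 L.
Alkalinity to neutralize: (187 − 93) = 94 mg/L as CaCO₃ × 965,175 L = 90,730 g as CaCO₃.
Equivalents of H⁺ required: 90,730 ÷ 50 g/eq = 1815 eq = 1815 mol HCl.
Mass of HCl: 1815 × 36.5 = 66,230 g.
Mass of 22.5% solution: 66,230 / 0.225 = 294,400 g.
Volume: 294,400 g ÷ 1.13 g/mL = 260,500 mL.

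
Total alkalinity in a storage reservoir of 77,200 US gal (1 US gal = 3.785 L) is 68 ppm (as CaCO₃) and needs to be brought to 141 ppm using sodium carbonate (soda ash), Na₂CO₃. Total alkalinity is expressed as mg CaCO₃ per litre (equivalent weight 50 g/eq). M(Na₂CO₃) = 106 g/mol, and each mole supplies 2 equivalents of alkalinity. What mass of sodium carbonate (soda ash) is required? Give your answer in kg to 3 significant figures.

22.6 kg

Volume: 77,200 US gal × 3.785 L/gal = 292,202 L.
Alkalinity to add: (141 − 68) = 73 mg/L as CaCO₃ × 292,202 L = 21,330 g as CaCO₃.
Equivalents: 21,330 g ÷ 50 g/eq = 426.6 eq.
Each mole of Na₂CO₃ supplies 2 eq, so 426.6 / 2 = 213.3 mol.
Mass: 213.3 mol × 106 g/mol = 22,610 g.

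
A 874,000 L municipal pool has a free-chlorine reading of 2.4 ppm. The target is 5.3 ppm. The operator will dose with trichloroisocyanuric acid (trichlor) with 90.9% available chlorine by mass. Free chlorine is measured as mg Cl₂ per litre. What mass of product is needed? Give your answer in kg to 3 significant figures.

2.79 kg

Chlorine deficit: 5.3 − 2.4 = 2.9 ppm = 2.9 mg/L as Cl₂.
Cl₂ equivalent needed: 2.9 mg/L × 874,000 L = 2,535,000 mg = 2535 g.
Product at 90.9% available chlorine: 2535 / 0.909 = 2788 g.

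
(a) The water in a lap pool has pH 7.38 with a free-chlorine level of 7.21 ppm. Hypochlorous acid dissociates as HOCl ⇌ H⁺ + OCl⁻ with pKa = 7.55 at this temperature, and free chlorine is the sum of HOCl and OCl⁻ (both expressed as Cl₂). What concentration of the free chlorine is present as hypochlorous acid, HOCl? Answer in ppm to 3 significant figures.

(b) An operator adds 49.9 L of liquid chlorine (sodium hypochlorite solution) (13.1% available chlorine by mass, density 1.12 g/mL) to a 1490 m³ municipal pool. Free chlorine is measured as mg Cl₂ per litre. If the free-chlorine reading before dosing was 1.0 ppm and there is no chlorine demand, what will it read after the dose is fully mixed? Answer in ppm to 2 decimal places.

(a) [OCl⁻]/[HOCl] = 10^(pH − pKa) = 10^(7.38 − 7.55) = 10^-0.17 = 0.6761.
(a) Fraction as HOCl = 1 / (1 + 0.6761) = 0.5966.
(a) HOCl = 0.5966 × 7.21 ppm = 4.302 ppm.

(b) Volume: 1490 m³ = 1,490,000 L.
(b) Mass of solution: 49.9 L × 1000 mL/L × 1.12 g/mL = 55,890 g.
(b) Available chlorine delivered: 55,890 g × 0.131 = 7321 g as Cl₂.
(b) Concentration rise: 7321 g / 1,490,000 L = 4.914 mg/L = 4.91 ppm.
(b) Final FC: 1.0 + 4.91 = 5.91 ppm.

(a) 4.30 ppm; (b) 5.91 ppm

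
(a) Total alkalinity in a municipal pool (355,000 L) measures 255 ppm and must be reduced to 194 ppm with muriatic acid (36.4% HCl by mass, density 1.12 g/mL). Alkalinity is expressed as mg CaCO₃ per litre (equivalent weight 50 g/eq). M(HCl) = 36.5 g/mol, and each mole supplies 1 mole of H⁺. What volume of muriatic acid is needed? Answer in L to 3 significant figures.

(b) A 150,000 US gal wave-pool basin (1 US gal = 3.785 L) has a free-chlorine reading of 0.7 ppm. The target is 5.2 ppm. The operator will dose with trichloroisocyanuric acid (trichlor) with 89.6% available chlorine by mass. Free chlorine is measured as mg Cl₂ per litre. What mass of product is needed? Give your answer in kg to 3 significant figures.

(a) 38.8 L; (b) 2.85 kg

(a) Alkalinity to neutralize: (255 − 194) = 61 mg/L as CaCO₃ × 355,000 L = 21,660 g as CaCO₃.
(a) Equivalents of H⁺ required: 21,660 ÷ 50 g/eq = 433.1 eq = 433.1 mol HCl.
(a) Mass of HCl: 433.1 × 36.5 = 15,810 g.
(a) Mass of 36.4% solution: 15,810 / 0.364 = 43,430 g.
(a) Volume: 43,430 g ÷ 1.12 g/mL = 38,780 mL.

(b) Volume: 150,000 US gal × 3.785 L/gal = 567,750 L.
(b) Chlorine deficit: 5.2 − 0.7 = 4.5 ppm = 4.5 mg/L as Cl₂.
(b) Cl₂ equivalent needed: 4.5 mg/L × 567,750 L = 2,555,000 mg = 2555 g.
(b) Product at 89.6% available chlorine: 2555 / 0.896 = 2851 g.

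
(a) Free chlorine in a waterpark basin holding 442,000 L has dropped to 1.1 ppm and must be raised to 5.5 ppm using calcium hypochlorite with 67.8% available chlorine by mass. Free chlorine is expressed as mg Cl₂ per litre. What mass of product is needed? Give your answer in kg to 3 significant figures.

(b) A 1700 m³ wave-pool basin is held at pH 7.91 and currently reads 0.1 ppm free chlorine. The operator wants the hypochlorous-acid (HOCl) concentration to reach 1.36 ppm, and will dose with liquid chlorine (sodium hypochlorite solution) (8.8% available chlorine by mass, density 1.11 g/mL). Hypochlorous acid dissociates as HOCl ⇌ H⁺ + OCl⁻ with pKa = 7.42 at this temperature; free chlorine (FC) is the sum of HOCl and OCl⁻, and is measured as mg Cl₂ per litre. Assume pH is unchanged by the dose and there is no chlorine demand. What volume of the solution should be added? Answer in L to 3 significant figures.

(a) Chlorine deficit: 5.5 − 1.1 = 4.4 ppm = 4.4 mg/L as Cl₂.
(a) Cl₂ equivalent needed: 4.4 mg/L × 442,000 L = 1,945,000 mg = 1945 g.
(a) Product at 67.8% available chlorine: 1945 / 0.678 = 2868 g.

(b) Volume: 1700 m³ = 1,700,000 L.
(b) [OCl⁻]/[HOCl] = 10^(pH − pKa) = 10^(7.91 − 7.42) = 3.09; fraction as HOCl = 1/(1 + 3.09) = 0.2445.
(b) Free chlorine required for 1.36 ppm HOCl: 1.36 / 0.2445 = 5.563 ppm.
(b) FC to add: 5.563 − 0.1 = 5.463 mg/L as Cl₂.
(b) Cl₂ equivalent: 5.463 mg/L × 1,700,000 L = 9287 g.
(b) Product at 8.8% available Cl: 9287 / 0.088 = 105,500 g.
(b) Volume: 105,500 g ÷ 1.11 g/mL = 95,070 mL.

(a) 2.87 kg; (b) 95.1 L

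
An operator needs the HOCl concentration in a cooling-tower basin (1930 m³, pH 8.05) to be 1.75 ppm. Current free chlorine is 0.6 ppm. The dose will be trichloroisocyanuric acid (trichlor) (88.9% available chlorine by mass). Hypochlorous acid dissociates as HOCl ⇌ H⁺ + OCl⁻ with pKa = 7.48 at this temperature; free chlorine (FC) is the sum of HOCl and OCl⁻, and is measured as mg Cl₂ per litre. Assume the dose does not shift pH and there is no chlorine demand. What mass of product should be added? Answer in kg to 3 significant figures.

Volume: 1930 m³ = 1,930,000 L.
[OCl⁻]/[HOCl] = 10^(pH − pKa) = 10^(8.05 − 7.48) = 3.715; fraction as HOCl = 1/(1 + 3.715) = 0.2121.
Free chlorine required for 1.75 ppm HOCl: 1.75 / 0.2121 = 8.252 ppm.
FC to add: 8.252 − 0.6 = 7.652 mg/L as Cl₂.
Cl₂ equivalent: 7.652 mg/L × 1,930,000 L = 14,770 g.
Product at 88.9% available Cl: 14,770 / 0.889 = 16,610 g.

16.6 kg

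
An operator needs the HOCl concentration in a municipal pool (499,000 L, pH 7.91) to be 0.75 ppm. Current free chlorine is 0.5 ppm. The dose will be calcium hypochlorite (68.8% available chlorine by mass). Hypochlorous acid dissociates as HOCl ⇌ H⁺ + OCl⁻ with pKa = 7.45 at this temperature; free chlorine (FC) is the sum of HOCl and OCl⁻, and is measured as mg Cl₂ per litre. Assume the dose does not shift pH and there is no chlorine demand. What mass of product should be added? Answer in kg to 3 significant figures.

1.75 kg

[OCl⁻]/[HOCl] = 10^(pH − pKa) = 10^(7.91 − 7.45) = 2.884; fraction as HOCl = 1/(1 + 2.884) = 0.2575.
Free chlorine required for 0.75 ppm HOCl: 0.75 / 0.2575 = 2.913 ppm.
FC to add: 2.913 − 0.5 = 2.413 mg/L as Cl₂.
Cl₂ equivalent: 2.413 mg/L × 499,000 L = 1204 g.
Product at 68.8% available Cl: 1204 / 0.688 = 1750 g.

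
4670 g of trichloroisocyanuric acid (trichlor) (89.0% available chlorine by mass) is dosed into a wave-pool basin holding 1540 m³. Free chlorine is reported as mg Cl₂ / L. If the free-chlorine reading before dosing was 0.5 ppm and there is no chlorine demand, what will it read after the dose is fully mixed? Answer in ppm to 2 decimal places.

3.20 ppm

Volume: 1540 m³ = 1,540,000 L.
Available chlorine delivered: 4670 g × 0.89 = 4156 g as Cl₂.
Concentration rise: 4156 g / 1,540,000 L = 2.699 mg/L = 2.70 ppm.
Final FC: 0.5 + 2.70 = 3.20 ppm.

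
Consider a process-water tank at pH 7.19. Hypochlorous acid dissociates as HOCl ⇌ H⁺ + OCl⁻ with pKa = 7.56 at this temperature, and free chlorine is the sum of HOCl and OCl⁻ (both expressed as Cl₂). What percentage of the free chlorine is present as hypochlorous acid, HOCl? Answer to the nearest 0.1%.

[OCl⁻]/[HOCl] = 10^(pH − pKa) = 10^(7.19 − 7.56) = 10^-0.37 = 0.4266.
Fraction as HOCl = 1 / (1 + 0.4266) = 0.701.

70.1%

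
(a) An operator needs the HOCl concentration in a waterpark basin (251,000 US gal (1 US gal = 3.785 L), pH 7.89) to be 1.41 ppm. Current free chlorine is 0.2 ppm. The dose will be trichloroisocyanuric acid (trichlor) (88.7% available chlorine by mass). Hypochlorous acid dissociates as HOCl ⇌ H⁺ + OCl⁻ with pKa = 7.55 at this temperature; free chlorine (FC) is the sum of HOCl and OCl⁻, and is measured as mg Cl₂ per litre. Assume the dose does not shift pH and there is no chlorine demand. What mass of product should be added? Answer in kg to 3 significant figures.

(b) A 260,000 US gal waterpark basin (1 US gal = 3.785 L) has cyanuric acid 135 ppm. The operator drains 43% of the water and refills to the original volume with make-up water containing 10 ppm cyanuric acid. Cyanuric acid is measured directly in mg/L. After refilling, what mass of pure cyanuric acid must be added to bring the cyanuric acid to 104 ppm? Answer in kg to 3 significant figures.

(a) 4.60 kg; (b) 22.4 kg

(a) Volume: 251,000 US gal × 3.785 L/gal = 950,035 L.
(a) [OCl⁻]/[HOCl] = 10^(pH − pKa) = 10^(7.89 − 7.55) = 2.188; fraction as HOCl = 1/(1 + 2.188) = 0.3137.
(a) Free chlorine required for 1.41 ppm HOCl: 1.41 / 0.3137 = 4.495 ppm.
(a) FC to add: 4.495 − 0.2 = 4.295 mg/L as Cl₂.
(a) Cl₂ equivalent: 4.295 mg/L × 950,035 L = 4080 g.
(a) Product at 88.7% available Cl: 4080 / 0.887 = 4600 g.

(b) Volume: 260,000 US gal × 3.785 L/gal = 984,100 L.
(b) After draining 43% and refilling: 135 × 0.57 + 10 × 0.43 = 81.25 ppm.
(b) Deficit to target: 104 − 81.25 = 22.75 mg/L.
(b) Mass: 22.75 mg/L × 984,100 L = 22,390 g cyanuric acid.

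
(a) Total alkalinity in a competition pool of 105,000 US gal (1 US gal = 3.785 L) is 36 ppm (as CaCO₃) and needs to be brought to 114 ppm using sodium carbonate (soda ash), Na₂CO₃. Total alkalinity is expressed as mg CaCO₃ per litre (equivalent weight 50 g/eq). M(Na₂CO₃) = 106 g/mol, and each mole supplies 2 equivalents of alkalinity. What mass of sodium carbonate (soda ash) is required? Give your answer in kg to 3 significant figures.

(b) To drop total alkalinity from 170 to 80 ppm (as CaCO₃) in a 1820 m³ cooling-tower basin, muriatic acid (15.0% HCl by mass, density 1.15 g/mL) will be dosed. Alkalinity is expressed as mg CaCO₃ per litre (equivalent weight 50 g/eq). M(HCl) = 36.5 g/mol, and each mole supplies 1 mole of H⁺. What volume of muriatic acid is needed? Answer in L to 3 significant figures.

(a) Volume: 105,000 US gal × 3.785 L/gal = 397,425 L.
(a) Alkalinity to add: (114 − 36) = 78 mg/L as CaCO₃ × 397,425 L = 31,000 g as CaCO₃.
(a) Equivalents: 31,000 g ÷ 50 g/eq = 620 eq.
(a) Each mole of Na₂CO₃ supplies 2 eq, so 620 / 2 = 310 mol.
(a) Mass: 310 mol × 106 g/mol = 32,860 g.

(b) Volume: 1820 m³ = 1,820,000 L.
(b) Alkalinity to neutralize: (170 − 80) = 90 mg/L as CaCO₃ × 1,820,000 L = 163,800 g as CaCO₃.
(b) Equivalents of H⁺ required: 163,800 ÷ 50 g/eq = 3276 eq = 3276 mol HCl.
(b) Mass of HCl: 3276 × 36.5 = 119,600 g.
(b) Mass of 15.0% solution: 119,600 / 0.15 = 797,200 g.
(b) Volume: 797,200 g ÷ 1.15 g/mL = 693,200 mL.

(a) 32.9 kg; (b) 693 L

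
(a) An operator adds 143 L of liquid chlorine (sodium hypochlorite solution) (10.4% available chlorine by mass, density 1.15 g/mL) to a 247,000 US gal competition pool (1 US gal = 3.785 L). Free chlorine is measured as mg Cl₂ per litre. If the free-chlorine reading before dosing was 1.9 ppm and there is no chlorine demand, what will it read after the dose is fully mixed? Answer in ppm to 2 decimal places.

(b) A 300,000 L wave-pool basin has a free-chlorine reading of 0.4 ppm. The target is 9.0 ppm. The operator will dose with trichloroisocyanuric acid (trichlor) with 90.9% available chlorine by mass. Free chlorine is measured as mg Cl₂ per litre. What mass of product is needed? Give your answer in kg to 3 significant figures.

(a) 20.19 ppm; (b) 2.84 kg

(a) Volume: 247,000 US gal × 3.785 L/gal = 934,895 L.
(a) Mass of solution: 143 L × 1000 mL/L × 1.15 g/mL = 164,400 g.
(a) Available chlorine delivered: 164,400 g × 0.104 = 17,100 g as Cl₂.
(a) Concentration rise: 17,100 g / 934,895 L = 18.29 mg/L = 18.29 ppm.
(a) Final FC: 1.9 + 18.29 = 20.19 ppm.

(b) Chlorine deficit: 9.0 − 0.4 = 8.6 ppm = 8.6 mg/L as Cl₂.
(b) Cl₂ equivalent needed: 8.6 mg/L × 300,000 L = 2,580,000 mg = 2580 g.
(b) Product at 90.9% available chlorine: 2580 / 0.909 = 2838 g.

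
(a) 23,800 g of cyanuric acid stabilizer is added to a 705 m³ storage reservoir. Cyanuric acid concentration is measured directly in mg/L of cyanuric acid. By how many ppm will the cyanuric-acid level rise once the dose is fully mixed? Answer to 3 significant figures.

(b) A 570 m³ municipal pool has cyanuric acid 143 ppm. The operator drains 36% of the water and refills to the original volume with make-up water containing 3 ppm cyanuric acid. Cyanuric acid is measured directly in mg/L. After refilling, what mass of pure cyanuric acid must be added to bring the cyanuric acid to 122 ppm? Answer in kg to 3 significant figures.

(a) 33.8 ppm; (b) 16.8 kg

(a) Volume: 705 m³ = 705,000 L.
(a) Rise: 23,800 g / 705,000 L × 1000 = 33.76 mg/L.

(b) Volume: 570 m³ = 570,000 L.
(b) After draining 36% and refilling: 143 × 0.64 + 3 × 0.36 = 92.6 ppm.
(b) Deficit to target: 122 − 92.6 = 29.4 mg/L.
(b) Mass: 29.4 mg/L × 570,000 L = 16,760 g cyanuric acid.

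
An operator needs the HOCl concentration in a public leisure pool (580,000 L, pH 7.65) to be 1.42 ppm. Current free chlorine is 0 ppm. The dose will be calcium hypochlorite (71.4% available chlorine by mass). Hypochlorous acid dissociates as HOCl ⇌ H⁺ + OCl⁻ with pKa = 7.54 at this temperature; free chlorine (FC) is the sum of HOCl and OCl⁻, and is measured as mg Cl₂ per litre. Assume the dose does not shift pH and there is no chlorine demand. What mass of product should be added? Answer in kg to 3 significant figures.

2.64 kg

[OCl⁻]/[HOCl] = 10^(pH − pKa) = 10^(7.65 − 7.54) = 1.288; fraction as HOCl = 1/(1 + 1.288) = 0.437.
Free chlorine required for 1.42 ppm HOCl: 1.42 / 0.437 = 3.249 ppm.
FC to add: 3.249 − 0 = 3.249 mg/L as Cl₂.
Cl₂ equivalent: 3.249 mg/L × 580,000 L = 1885 g.
Product at 71.4% available Cl: 1885 / 0.714 = 2639 g.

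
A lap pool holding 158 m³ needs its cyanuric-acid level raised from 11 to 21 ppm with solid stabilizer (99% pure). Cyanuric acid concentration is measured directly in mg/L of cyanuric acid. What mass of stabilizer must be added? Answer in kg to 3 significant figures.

Volume: 158 m³ = 158,000 L.
CYA to add: (21 − 11) = 10 mg/L × 158,000 L = 1580 g cyanuric acid.
At 99% purity: 1580 / 0.99 = 1596 g product.

1.60 kg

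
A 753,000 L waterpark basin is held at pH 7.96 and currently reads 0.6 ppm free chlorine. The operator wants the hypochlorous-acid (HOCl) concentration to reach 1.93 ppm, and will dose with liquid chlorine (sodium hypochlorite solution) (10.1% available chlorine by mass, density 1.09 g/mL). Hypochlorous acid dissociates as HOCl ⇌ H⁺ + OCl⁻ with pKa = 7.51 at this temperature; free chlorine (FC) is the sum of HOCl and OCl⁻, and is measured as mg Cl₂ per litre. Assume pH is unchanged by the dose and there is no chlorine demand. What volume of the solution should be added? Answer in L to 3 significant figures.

46.3 L

[OCl⁻]/[HOCl] = 10^(pH − pKa) = 10^(7.96 − 7.51) = 2.818; fraction as HOCl = 1/(1 + 2.818) = 0.2619.
Free chlorine required for 1.93 ppm HOCl: 1.93 / 0.2619 = 7.369 ppm.
FC to add: 7.369 − 0.6 = 6.769 mg/L as Cl₂.
Cl₂ equivalent: 6.769 mg/L × 753,000 L = 5097 g.
Product at 10.1% available Cl: 5097 / 0.101 = 50,470 g.
Volume: 50,470 g ÷ 1.09 g/mL = 46,300 mL.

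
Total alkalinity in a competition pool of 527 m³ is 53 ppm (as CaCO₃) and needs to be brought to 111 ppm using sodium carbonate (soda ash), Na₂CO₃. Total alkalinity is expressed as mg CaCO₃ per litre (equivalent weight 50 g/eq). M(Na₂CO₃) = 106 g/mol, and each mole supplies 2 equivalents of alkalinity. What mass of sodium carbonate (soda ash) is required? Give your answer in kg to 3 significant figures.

Volume: 527 m³ = 527,000 L.
Alkalinity to add: (111 − 53) = 58 mg/L as CaCO₃ × 527,000 L = 30,570 g as CaCO₃.
Equivalents: 30,570 g ÷ 50 g/eq = 611.3 eq.
Each mole of Na₂CO₃ supplies 2 eq, so 611.3 / 2 = 305.7 mol.
Mass: 305.7 mol × 106 g/mol = 32,400 g.

32.4 kg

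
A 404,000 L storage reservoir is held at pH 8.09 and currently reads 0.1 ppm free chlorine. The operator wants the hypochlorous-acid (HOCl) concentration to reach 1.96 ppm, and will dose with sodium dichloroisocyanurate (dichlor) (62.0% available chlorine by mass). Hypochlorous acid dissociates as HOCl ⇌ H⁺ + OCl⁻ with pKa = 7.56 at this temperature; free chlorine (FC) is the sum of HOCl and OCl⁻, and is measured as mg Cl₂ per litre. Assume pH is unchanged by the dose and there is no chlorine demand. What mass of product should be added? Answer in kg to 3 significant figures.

5.54 kg

[OCl⁻]/[HOCl] = 10^(pH − pKa) = 10^(8.09 − 7.56) = 3.388; fraction as HOCl = 1/(1 + 3.388) = 0.2279.
Free chlorine required for 1.96 ppm HOCl: 1.96 / 0.2279 = 8.601 ppm.
FC to add: 8.601 − 0.1 = 8.501 mg/L as Cl₂.
Cl₂ equivalent: 8.501 mg/L × 404,000 L = 3435 g.
Product at 62.0% available Cl: 3435 / 0.62 = 5540 g.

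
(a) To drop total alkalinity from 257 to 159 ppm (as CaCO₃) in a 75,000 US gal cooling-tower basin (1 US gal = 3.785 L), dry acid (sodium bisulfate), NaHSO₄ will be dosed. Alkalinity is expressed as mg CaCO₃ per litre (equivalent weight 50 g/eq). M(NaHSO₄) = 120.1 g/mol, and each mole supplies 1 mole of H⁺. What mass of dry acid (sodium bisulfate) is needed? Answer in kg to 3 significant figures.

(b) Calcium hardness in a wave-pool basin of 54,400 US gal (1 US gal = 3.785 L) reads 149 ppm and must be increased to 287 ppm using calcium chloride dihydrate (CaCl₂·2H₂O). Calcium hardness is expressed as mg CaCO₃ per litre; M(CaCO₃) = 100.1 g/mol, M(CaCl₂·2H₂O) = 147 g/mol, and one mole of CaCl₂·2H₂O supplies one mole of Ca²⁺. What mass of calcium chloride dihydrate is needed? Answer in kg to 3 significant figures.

(a) 66.8 kg; (b) 41.7 kg

(a) Volume: 75,000 US gal × 3.785 L/gal = 283,875 L.
(a) Alkalinity to neutralize: (257 − 159) = 98 mg/L as CaCO₃ × 283,875 L = 27,820 g as CaCO₃.
(a) Equivalents of H⁺ required: 27,820 ÷ 50 g/eq = 556.4 eq = 556.4 mol NaHSO₄.
(a) Mass of NaHSO₄: 556.4 × 120.1 = 66,820 g.

(b) Volume: 54,400 US gal × 3.785 L/gal = 205,904 L.
(b) Hardness to add: (287 − 149) = 138 mg/L as CaCO₃ × 205,904 L = 28,410 g as CaCO₃.
(b) Moles of Ca²⁺ (1 mol Ca²⁺ ≡ 1 mol CaCO₃): 28,410 / 100.1 g/mol = 283.9 mol.
(b) Mass of CaCl₂·2H₂O: 283.9 × 147 = 41,730 g.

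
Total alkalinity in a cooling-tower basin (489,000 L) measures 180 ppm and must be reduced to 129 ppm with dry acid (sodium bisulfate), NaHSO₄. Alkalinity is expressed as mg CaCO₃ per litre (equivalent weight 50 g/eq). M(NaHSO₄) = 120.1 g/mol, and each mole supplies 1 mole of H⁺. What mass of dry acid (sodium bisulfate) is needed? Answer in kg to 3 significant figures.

59.9 kg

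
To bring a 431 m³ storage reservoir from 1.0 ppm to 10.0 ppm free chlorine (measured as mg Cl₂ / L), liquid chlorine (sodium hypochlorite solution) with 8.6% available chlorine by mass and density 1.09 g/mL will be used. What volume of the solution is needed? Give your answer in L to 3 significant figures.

Volume: 431 m³ = 431,000 L.
Chlorine deficit: 10.0 − 1.0 = 9 ppm = 9 mg/L as Cl₂.
Cl₂ equivalent needed: 9 mg/L × 431,000 L = 3,879,000 mg = 3879 g.
Product at 8.6% available chlorine: 3879 / 0.086 = 45,100 g.
Volume at density 1.09 g/mL: 45,100 g ÷ 1.09 g/mL = 41,380 mL.

41.4 L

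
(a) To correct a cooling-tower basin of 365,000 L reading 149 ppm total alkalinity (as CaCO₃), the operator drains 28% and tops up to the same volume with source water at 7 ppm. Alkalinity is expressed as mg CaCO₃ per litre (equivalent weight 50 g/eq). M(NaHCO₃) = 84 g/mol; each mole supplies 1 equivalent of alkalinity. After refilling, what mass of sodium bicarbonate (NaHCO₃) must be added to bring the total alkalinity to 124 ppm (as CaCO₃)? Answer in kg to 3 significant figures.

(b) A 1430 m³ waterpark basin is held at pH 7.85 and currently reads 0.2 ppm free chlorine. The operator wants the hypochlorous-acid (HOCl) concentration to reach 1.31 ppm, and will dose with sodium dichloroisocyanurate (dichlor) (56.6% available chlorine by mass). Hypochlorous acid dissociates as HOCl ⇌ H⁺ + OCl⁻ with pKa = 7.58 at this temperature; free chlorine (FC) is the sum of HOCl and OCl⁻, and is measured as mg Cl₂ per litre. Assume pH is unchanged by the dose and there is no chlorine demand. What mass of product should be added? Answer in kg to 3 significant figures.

(a) 9.05 kg; (b) 8.97 kg

(a) After draining 28% and refilling: 149 × 0.72 + 7 × 0.28 = 109.24 ppm.
(a) Deficit to target: 124 − 109.24 = 14.76 mg/L.
(a) As CaCO₃: 14.76 mg/L × 365,000 L = 5387 g; ÷ 50 g/eq ÷ 1 = 107.7 mol NaHCO₃.
(a) Mass: 107.7 × 84 = 9051 g.

(b) Volume: 1430 m³ = 1,430,000 L.
(b) [OCl⁻]/[HOCl] = 10^(pH − pKa) = 10^(7.85 − 7.58) = 1.862; fraction as HOCl = 1/(1 + 1.862) = 0.3494.
(b) Free chlorine required for 1.31 ppm HOCl: 1.31 / 0.3494 = 3.749 ppm.
(b) FC to add: 3.749 − 0.2 = 3.549 mg/L as Cl₂.
(b) Cl₂ equivalent: 3.549 mg/L × 1,430,000 L = 5076 g.
(b) Product at 56.6% available Cl: 5076 / 0.566 = 8967 g.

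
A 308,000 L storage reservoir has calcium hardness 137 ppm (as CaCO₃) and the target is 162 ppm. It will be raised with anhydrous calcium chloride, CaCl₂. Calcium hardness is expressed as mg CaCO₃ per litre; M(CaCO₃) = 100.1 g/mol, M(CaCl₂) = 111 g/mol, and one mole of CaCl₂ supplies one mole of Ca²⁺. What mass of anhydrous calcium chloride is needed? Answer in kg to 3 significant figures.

Hardness to add: (162 − 137) = 25 mg/L as CaCO₃ × 308,000 L = 7700 g as CaCO₃.
Moles of Ca²⁺ (1 mol Ca²⁺ ≡ 1 mol CaCO₃): 7700 / 100.1 g/mol = 76.92 mol.
Mass of CaCl₂: 76.92 × 111 = 8538 g.

8.54 kg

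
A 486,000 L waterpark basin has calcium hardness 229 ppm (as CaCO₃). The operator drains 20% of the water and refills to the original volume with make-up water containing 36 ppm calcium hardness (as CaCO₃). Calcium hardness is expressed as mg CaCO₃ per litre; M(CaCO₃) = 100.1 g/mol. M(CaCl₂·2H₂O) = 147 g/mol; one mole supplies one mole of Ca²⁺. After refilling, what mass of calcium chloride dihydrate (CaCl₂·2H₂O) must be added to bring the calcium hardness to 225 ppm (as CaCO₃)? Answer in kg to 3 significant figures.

24.7 kg

After draining 20% and refilling: 229 × 0.80 + 36 × 0.20 = 190.4 ppm.
Deficit to target: 225 − 190.4 = 34.6 mg/L.
As CaCO₃: 34.6 mg/L × 486,000 L = 16,820 g; ÷ 100.1 = 168 mol Ca²⁺.
Mass: 168 × 147 = 24,690 g.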